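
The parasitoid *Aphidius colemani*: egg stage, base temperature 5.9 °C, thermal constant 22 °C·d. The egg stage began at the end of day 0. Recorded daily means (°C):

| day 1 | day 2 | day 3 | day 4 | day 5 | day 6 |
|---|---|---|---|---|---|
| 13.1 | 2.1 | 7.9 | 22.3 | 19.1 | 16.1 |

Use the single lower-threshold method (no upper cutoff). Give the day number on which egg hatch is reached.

Daily DD above 5.9 °C: 7.2, 0.0, 2.0, 16.4, 13.2, 10.2.
Cumulative: 7.2, 7.2, 9.2, 25.6, 38.8, 49.0.
The total first reaches 22 DD on day 4.

day 4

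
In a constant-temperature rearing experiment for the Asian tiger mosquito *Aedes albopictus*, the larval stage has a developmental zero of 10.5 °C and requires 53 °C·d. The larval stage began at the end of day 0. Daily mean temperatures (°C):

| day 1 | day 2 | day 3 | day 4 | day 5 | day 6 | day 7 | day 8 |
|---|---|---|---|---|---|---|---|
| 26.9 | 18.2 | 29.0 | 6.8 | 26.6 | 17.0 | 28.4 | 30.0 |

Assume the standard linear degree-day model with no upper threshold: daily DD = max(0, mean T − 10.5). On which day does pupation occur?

day 5

Daily DD above 10.5 °C: 16.4, 7.7, 18.5, 0.0, 16.1, 6.5, 17.9, 19.5.
Cumulative: 16.4, 24.1, 42.6, 42.6, 58.7, 65.2, 83.1, 102.6.
The total first reaches 53 DD on day 5.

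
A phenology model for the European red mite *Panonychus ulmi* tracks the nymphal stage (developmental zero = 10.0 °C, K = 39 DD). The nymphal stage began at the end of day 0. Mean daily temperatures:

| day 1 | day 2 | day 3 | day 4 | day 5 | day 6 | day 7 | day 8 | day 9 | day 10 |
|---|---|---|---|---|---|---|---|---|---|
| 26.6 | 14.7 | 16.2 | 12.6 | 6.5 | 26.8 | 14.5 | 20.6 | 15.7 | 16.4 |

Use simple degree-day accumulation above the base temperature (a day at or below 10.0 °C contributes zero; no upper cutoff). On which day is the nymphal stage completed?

Daily DD above 10.0 °C: 16.6, 4.7, 6.2, 2.6, 0.0, 16.8, 4.5, 10.6, 5.7, 6.4.
Cumulative: 16.6, 21.3, 27.5, 30.1, 30.1, 46.9, 51.4, 62.0, 67.7, 74.1.
The total first reaches 39 DD on day 6.

day 6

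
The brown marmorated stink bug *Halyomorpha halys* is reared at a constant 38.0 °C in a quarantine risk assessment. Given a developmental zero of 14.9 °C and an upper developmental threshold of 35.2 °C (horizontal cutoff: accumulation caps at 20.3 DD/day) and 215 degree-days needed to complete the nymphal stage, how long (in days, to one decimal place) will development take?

Temperature 38.0 °C exceeds the upper threshold, so daily accumulation caps at 35.2 − 14.9 = 20.3 DD/day.
Duration = 215 / 20.3 = 10.591 ≈ 10.6 days.

10.6 days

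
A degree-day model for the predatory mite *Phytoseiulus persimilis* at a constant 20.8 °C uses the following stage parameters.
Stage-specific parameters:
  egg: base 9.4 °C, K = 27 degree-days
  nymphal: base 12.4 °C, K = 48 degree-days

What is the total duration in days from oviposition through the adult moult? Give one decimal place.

8.1 days

egg: 27 / (20.8 − 9.4) = 27 / 11.4 = 2.368 d.
nymphal: 48 / (20.8 − 12.4) = 48 / 8.4 = 5.714 d.
Sum = 8.083 ≈ 8.1 days.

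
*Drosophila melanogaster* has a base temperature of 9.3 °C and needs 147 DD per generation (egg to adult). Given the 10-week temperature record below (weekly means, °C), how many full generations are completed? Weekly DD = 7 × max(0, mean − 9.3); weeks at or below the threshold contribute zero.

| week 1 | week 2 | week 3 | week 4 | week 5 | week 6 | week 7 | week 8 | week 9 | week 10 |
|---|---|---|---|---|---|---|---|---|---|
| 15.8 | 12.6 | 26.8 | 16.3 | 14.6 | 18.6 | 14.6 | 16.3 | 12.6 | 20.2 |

3 generations

Weekly DD (7 × max(0, T̄ − 9.3)): 45.5, 23.1, 122.5, 49.0, 37.1, 65.1, 37.1, 49.0, 23.1, 76.3.
Season total = 527.8 DD.
Complete generations = ⌊527.8 / 147⌋ = 3.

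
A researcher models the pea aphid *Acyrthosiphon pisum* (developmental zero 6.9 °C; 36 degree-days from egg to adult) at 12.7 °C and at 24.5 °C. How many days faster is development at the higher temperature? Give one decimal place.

At 12.7 °C: 36 / (12.7 − 6.9) = 36 / 5.8 = 6.207 d.
At 24.5 °C: 36 / (24.5 − 6.9) = 36 / 17.6 = 2.045 d.
Difference = |6.207 − 2.045| = 4.161 ≈ 4.2 days.

4.2 days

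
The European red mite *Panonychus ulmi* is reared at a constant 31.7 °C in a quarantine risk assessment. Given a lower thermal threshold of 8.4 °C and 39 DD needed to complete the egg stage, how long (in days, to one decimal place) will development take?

Daily accumulation = 31.7 − 8.4 = 23.3 DD/day.
Duration = 39 / 23.3 = 1.674 ≈ 1.7 days.

1.7 days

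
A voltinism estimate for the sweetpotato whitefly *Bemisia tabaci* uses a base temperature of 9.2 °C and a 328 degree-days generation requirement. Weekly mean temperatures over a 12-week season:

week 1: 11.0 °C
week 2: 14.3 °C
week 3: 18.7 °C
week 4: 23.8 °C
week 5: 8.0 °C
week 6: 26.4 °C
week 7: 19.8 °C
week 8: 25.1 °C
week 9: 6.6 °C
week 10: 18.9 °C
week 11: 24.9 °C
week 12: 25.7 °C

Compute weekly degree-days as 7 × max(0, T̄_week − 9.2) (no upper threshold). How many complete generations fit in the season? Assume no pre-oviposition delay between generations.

Weekly DD (7 × max(0, T̄ − 9.2)): 12.6, 35.7, 66.5, 102.2, 0.0, 120.4, 74.2, 111.3, 0.0, 67.9, 109.9, 115.5.
Season total = 816.2 DD.
Complete generations = ⌊816.2 / 328⌋ = 2.

2 generations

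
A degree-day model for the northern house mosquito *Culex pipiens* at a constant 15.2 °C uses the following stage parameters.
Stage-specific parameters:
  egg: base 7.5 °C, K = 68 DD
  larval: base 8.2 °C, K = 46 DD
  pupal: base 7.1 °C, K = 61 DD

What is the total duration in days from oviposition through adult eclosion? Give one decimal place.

egg: 68 / (15.2 − 7.5) = 68 / 7.7 = 8.831 d.
larval: 46 / (15.2 − 8.2) = 46 / 7.0 = 6.571 d.
pupal: 61 / (15.2 − 7.1) = 61 / 8.1 = 7.531 d.
Sum = 22.933 ≈ 22.9 days.

22.9 days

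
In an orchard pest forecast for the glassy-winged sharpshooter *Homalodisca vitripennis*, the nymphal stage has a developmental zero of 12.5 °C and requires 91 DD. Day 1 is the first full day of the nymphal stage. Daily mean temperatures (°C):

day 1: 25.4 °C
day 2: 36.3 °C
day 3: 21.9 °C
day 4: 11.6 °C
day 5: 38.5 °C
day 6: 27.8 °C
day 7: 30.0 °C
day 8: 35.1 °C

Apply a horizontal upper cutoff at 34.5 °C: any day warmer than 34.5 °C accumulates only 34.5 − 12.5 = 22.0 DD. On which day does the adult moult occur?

day 7

Daily DD above 12.5 °C (capped at 22.0): 12.9, 22.0, 9.4, 0.0, 22.0, 15.3, 17.5, 22.0.
Cumulative: 12.9, 34.9, 44.3, 44.3, 66.3, 81.6, 99.1, 121.1.
The total first reaches 91 DD on day 7.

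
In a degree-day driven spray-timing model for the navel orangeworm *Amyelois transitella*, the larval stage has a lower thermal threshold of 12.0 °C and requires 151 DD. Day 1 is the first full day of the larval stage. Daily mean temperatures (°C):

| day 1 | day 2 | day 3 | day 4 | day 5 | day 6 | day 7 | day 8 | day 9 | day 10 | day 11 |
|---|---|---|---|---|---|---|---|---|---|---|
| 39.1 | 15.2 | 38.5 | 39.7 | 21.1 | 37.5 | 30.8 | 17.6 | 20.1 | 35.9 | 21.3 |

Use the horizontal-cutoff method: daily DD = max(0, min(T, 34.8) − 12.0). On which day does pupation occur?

day 10

Daily DD above 12.0 °C (capped at 22.8): 22.8, 3.2, 22.8, 22.8, 9.1, 22.8, 18.8, 5.6, 8.1, 22.8, 9.3.
Cumulative: 22.8, 26.0, 48.8, 71.6, 80.7, 103.5, 122.3, 127.9, 136.0, 158.8, 168.1.
The total first reaches 151 DD on day 10.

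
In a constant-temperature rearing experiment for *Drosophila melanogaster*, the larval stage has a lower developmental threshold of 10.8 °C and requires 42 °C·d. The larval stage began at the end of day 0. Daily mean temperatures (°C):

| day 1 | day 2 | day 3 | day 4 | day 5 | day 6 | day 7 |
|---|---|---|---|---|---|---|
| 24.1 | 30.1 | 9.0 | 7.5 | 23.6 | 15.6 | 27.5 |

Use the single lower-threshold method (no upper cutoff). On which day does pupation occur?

Daily DD above 10.8 °C: 13.3, 19.3, 0.0, 0.0, 12.8, 4.8, 16.7.
Cumulative: 13.3, 32.6, 32.6, 32.6, 45.4, 50.2, 66.9.
The total first reaches 42 DD on day 5.

day 5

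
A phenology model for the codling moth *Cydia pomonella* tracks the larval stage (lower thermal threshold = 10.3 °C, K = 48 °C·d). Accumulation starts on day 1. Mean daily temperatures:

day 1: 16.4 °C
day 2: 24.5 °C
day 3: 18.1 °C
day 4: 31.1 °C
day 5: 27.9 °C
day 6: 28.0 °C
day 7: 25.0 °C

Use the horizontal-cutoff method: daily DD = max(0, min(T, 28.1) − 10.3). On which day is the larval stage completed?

day 5

Daily DD above 10.3 °C (capped at 17.8): 6.1, 14.2, 7.8, 17.8, 17.6, 17.7, 14.7.
Cumulative: 6.1, 20.3, 28.1, 45.9, 63.5, 81.2, 95.9.
The total first reaches 48 DD on day 5.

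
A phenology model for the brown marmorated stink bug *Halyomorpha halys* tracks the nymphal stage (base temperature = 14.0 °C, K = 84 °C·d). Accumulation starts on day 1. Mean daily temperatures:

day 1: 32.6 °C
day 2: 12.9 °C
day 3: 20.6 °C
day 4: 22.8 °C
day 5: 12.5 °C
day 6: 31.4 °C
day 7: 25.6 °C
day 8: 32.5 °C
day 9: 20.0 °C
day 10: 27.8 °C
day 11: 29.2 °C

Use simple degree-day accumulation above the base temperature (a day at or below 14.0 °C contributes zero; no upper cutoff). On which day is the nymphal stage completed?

Daily DD above 14.0 °C: 18.6, 0.0, 6.6, 8.8, 0.0, 17.4, 11.6, 18.5, 6.0, 13.8, 15.2.
Cumulative: 18.6, 18.6, 25.2, 34.0, 34.0, 51.4, 63.0, 81.5, 87.5, 101.3, 116.5.
The total first reaches 84 DD on day 9.

day 9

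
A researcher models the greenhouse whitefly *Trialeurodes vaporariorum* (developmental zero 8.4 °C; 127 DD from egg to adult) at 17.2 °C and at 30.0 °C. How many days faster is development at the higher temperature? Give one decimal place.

At 17.2 °C: 127 / (17.2 − 8.4) = 127 / 8.8 = 14.432 d.
At 30.0 °C: 127 / (30.0 − 8.4) = 127 / 21.6 = 5.880 d.
Difference = |14.432 − 5.880| = 8.552 ≈ 8.6 days.

8.6 days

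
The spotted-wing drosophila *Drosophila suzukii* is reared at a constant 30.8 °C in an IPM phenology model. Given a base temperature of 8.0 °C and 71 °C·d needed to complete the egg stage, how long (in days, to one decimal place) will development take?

Daily accumulation = 30.8 − 8.0 = 22.8 DD/day.
Duration = 71 / 22.8 = 3.114 ≈ 3.1 days.

3.1 days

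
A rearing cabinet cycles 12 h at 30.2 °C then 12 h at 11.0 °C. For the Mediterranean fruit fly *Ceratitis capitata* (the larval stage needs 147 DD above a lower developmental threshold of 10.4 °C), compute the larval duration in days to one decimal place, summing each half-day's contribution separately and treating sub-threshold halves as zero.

14.4 days

Day half: max(0, 30.2 − 10.4) × 0.5 = 19.8 × 0.5 = 9.90 DD.
Night half: max(0, 11.0 − 10.4) × 0.5 = 0.6 × 0.5 = 0.30 DD.
Per 24 h: 10.20 DD/day.
Duration = 147 / 10.20 = 14.412 ≈ 14.4 days.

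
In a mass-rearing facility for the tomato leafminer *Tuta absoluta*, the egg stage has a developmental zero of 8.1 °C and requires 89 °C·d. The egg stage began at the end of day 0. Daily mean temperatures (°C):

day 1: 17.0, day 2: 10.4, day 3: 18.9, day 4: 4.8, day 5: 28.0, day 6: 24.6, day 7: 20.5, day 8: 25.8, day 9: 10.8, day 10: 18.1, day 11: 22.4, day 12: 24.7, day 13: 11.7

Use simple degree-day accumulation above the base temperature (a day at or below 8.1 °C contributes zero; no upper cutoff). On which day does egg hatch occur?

Daily DD above 8.1 °C: 8.9, 2.3, 10.8, 0.0, 19.9, 16.5, 12.4, 17.7, 2.7, 10.0, 14.3, 16.6, 3.6.
Cumulative: 8.9, 11.2, 22.0, 22.0, 41.9, 58.4, 70.8, 88.5, 91.2, 101.2, 115.5, 132.1, 135.7.
The total first reaches 89 DD on day 9.

day 9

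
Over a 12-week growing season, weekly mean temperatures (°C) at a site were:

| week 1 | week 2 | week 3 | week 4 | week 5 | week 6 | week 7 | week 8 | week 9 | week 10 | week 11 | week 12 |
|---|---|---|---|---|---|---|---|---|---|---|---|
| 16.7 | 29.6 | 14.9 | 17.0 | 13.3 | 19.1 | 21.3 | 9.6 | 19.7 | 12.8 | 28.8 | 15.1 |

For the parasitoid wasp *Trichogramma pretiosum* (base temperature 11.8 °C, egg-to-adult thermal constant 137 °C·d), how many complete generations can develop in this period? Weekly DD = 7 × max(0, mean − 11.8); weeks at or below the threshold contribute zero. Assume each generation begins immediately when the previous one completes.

4 generations

Weekly DD (7 × max(0, T̄ − 11.8)): 34.3, 124.6, 21.7, 36.4, 10.5, 51.1, 66.5, 0.0, 55.3, 7.0, 119.0, 23.1.
Season total = 549.5 DD.
Complete generations = ⌊549.5 / 137⌋ = 4.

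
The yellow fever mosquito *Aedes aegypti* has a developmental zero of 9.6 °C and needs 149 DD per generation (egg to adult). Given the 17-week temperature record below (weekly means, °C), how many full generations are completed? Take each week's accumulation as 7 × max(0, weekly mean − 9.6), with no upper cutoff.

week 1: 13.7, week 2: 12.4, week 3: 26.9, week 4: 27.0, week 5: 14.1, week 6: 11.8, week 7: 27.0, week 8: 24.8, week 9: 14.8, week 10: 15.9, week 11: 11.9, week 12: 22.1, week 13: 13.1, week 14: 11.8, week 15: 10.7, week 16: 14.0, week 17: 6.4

Weekly DD (7 × max(0, T̄ − 9.6)): 28.7, 19.6, 121.1, 121.8, 31.5, 15.4, 121.8, 106.4, 36.4, 44.1, 16.1, 87.5, 24.5, 15.4, 7.7, 30.8, 0.0.
Season total = 828.8 DD.
Complete generations = ⌊828.8 / 149⌋ = 5.

5 generations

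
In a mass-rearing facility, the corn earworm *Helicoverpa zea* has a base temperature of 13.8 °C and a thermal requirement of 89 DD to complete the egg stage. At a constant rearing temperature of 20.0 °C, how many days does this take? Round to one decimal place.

Daily accumulation = 20.0 − 13.8 = 6.2 DD/day.
Duration = 89 / 6.2 = 14.355 ≈ 14.4 days.

14.4 days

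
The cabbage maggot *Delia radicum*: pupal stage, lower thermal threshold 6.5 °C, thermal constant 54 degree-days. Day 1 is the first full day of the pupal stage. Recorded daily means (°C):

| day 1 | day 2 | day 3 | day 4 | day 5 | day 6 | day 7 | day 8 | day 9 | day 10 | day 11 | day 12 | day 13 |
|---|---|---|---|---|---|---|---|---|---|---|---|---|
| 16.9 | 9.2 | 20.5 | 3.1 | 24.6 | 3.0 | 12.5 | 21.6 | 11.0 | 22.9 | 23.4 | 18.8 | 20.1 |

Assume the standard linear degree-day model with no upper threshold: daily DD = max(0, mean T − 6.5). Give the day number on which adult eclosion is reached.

day 8

Daily DD above 6.5 °C: 10.4, 2.7, 14.0, 0.0, 18.1, 0.0, 6.0, 15.1, 4.5, 16.4, 16.9, 12.3, 13.6.
Cumulative: 10.4, 13.1, 27.1, 27.1, 45.2, 45.2, 51.2, 66.3, 70.8, 87.2, 104.1, 116.4, 130.0.
The total first reaches 54 DD on day 8.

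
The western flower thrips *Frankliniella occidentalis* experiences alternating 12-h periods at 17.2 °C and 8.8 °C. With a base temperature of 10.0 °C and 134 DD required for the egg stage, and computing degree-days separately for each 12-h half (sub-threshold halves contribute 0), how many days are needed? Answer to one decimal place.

Day half: max(0, 17.2 − 10.0) × 0.5 = 7.2 × 0.5 = 3.60 DD.
Night half: max(0, 8.8 − 10.0) × 0.5 = 0.0 × 0.5 = 0.00 DD.
Per 24 h: 3.60 DD/day.
Duration = 134 / 3.60 = 37.222 ≈ 37.2 days.

37.2 days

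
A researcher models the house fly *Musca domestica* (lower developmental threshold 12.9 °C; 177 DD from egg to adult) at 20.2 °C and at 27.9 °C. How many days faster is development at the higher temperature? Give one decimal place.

At 20.2 °C: 177 / (20.2 − 12.9) = 177 / 7.3 = 24.247 d.
At 27.9 °C: 177 / (27.9 − 12.9) = 177 / 15.0 = 11.800 d.
Difference = |24.247 − 11.800| = 12.447 ≈ 12.4 days.

12.4 days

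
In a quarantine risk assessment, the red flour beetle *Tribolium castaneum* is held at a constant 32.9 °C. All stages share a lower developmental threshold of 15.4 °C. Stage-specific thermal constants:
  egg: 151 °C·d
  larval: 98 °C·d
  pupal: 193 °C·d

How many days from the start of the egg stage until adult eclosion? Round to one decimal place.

Daily accumulation at 32.9 °C = 32.9 − 15.4 = 17.5 DD/day.
Total K = 151 + 98 + 193 = 442 DD.
Total duration = 442 / 17.5 = 25.257 ≈ 25.3 days.

25.3 days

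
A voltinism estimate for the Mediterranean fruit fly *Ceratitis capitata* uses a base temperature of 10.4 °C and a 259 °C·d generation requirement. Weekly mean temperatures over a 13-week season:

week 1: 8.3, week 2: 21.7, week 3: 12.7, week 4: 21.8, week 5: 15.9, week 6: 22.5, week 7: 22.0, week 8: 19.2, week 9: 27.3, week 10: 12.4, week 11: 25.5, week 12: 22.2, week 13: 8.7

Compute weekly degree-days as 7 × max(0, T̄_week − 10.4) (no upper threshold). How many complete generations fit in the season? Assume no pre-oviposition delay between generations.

2 generations

Weekly DD (7 × max(0, T̄ − 10.4)): 0.0, 79.1, 16.1, 79.8, 38.5, 84.7, 81.2, 61.6, 118.3, 14.0, 105.7, 82.6, 0.0.
Season total = 761.6 DD.
Complete generations = ⌊761.6 / 259⌋ = 2.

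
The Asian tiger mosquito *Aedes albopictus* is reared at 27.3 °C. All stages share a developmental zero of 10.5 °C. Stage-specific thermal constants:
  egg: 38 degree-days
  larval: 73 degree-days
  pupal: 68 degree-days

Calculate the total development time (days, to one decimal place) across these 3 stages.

10.7 days

Daily accumulation at 27.3 °C = 27.3 − 10.5 = 16.8 DD/day.
Total K = 38 + 73 + 68 = 179 DD.
Total duration = 179 / 16.8 = 10.655 ≈ 10.7 days.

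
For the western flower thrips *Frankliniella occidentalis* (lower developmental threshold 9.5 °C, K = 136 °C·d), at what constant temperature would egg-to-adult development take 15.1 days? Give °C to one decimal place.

18.5 °C

Required daily accumulation = 136 / 15.1 = 9.007 DD/day.
T = T_base + 9.007 = 9.5 + 9.007 = 18.507 ≈ 18.5 °C.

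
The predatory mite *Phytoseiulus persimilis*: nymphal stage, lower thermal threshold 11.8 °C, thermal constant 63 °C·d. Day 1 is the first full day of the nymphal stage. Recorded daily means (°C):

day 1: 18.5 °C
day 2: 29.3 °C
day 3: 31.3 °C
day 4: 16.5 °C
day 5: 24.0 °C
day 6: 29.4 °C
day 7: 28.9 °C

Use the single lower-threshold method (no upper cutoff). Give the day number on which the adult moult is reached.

day 6

Daily DD above 11.8 °C: 6.7, 17.5, 19.5, 4.7, 12.2, 17.6, 17.1.
Cumulative: 6.7, 24.2, 43.7, 48.4, 60.6, 78.2, 95.3.
The total first reaches 63 DD on day 6.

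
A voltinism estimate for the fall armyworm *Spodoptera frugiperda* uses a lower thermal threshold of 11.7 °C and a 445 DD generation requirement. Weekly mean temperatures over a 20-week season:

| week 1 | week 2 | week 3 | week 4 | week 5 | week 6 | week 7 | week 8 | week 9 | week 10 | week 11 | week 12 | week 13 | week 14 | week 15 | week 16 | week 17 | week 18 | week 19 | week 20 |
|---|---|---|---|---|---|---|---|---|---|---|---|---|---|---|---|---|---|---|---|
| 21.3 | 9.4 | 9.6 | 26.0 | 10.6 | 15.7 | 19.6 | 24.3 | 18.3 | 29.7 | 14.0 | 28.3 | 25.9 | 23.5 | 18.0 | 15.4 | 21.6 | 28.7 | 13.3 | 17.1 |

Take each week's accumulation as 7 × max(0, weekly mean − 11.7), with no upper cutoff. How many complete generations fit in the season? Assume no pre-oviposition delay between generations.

2 generations

Weekly DD (7 × max(0, T̄ − 11.7)): 67.2, 0.0, 0.0, 100.1, 0.0, 28.0, 55.3, 88.2, 46.2, 126.0, 16.1, 116.2, 99.4, 82.6, 44.1, 25.9, 69.3, 119.0, 11.2, 37.8.
Season total = 1132.6 DD.
Complete generations = ⌊1132.6 / 445⌋ = 2.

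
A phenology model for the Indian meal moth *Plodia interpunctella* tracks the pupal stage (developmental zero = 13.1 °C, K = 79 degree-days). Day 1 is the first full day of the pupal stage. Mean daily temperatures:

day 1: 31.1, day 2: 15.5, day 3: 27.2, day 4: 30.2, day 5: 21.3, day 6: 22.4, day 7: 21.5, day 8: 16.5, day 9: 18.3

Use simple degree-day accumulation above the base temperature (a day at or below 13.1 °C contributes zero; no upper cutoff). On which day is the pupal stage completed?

day 8

Daily DD above 13.1 °C: 18.0, 2.4, 14.1, 17.1, 8.2, 9.3, 8.4, 3.4, 5.2.
Cumulative: 18.0, 20.4, 34.5, 51.6, 59.8, 69.1, 77.5, 80.9, 86.1.
The total first reaches 79 DD on day 8.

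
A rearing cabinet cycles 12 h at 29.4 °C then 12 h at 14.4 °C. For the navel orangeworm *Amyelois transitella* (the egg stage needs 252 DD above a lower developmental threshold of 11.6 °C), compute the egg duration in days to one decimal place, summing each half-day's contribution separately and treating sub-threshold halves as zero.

Day half: max(0, 29.4 − 11.6) × 0.5 = 17.8 × 0.5 = 8.90 DD.
Night half: max(0, 14.4 − 11.6) × 0.5 = 2.8 × 0.5 = 1.40 DD.
Per 24 h: 10.30 DD/day.
Duration = 252 / 10.30 = 24.466 ≈ 24.5 days.

24.5 days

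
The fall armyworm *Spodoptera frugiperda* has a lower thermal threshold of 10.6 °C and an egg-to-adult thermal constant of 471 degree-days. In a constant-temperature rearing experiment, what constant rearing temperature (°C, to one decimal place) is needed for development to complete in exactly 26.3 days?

Required daily accumulation = 471 / 26.3 = 17.909 DD/day.
T = T_base + 17.909 = 10.6 + 17.909 = 28.509 ≈ 28.5 °C.

28.5 °C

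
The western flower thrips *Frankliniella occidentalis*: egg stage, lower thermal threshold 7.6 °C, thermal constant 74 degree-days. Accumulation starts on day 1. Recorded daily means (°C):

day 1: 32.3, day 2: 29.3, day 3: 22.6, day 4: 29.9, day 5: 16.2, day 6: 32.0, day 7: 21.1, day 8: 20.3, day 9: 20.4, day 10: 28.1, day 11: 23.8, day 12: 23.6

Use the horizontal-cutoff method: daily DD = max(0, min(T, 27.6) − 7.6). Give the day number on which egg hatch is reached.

day 4

Daily DD above 7.6 °C (capped at 20.0): 20.0, 20.0, 15.0, 20.0, 8.6, 20.0, 13.5, 12.7, 12.8, 20.0, 16.2, 16.0.
Cumulative: 20.0, 40.0, 55.0, 75.0, 83.6, 103.6, 117.1, 129.8, 142.6, 162.6, 178.8, 194.8.
The total first reaches 74 DD on day 4.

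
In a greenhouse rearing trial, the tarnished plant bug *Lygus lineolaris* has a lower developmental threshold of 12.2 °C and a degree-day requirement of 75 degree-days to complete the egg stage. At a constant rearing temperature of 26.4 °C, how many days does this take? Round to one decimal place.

Daily accumulation = 26.4 − 12.2 = 14.2 DD/day.
Duration = 75 / 14.2 = 5.282 ≈ 5.3 days.

5.3 days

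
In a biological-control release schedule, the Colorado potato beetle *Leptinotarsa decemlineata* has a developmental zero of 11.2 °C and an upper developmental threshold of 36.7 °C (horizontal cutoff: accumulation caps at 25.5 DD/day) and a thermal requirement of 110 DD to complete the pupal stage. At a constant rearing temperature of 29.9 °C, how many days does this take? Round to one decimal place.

Daily accumulation = 29.9 − 11.2 = 18.7 DD/day.
Duration = 110 / 18.7 = 5.882 ≈ 5.9 days.

5.9 days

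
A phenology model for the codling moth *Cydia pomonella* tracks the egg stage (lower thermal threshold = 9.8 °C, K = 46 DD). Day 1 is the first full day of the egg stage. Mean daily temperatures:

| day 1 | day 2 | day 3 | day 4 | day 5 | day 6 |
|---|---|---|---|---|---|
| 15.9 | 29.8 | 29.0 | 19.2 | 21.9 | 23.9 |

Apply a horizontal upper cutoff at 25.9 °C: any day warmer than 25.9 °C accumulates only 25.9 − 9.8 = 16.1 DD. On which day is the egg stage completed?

day 4

Daily DD above 9.8 °C (capped at 16.1): 6.1, 16.1, 16.1, 9.4, 12.1, 14.1.
Cumulative: 6.1, 22.2, 38.3, 47.7, 59.8, 73.9.
The total first reaches 46 DD on day 4.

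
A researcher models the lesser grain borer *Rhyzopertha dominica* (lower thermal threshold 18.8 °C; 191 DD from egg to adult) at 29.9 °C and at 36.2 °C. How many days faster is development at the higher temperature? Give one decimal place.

6.2 days

At 29.9 °C: 191 / (29.9 − 18.8) = 191 / 11.1 = 17.207 d.
At 36.2 °C: 191 / (36.2 − 18.8) = 191 / 17.4 = 10.977 d.
Difference = |17.207 − 10.977| = 6.230 ≈ 6.2 days.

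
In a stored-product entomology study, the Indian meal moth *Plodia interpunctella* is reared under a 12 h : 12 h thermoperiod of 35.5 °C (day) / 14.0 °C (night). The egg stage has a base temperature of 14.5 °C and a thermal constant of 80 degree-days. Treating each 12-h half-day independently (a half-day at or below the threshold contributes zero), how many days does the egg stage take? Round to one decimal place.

Day half: max(0, 35.5 − 14.5) × 0.5 = 21.0 × 0.5 = 10.50 DD.
Night half: max(0, 14.0 − 14.5) × 0.5 = 0.0 × 0.5 = 0.00 DD.
Per 24 h: 10.50 DD/day.
Duration = 80 / 10.50 = 7.619 ≈ 7.6 days.

7.6 days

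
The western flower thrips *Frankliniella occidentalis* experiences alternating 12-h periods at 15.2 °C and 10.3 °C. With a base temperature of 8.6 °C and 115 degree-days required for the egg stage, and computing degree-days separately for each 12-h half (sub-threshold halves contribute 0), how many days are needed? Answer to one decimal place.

27.7 days

Day half: max(0, 15.2 − 8.6) × 0.5 = 6.6 × 0.5 = 3.30 DD.
Night half: max(0, 10.3 − 8.6) × 0.5 = 1.7 × 0.5 = 0.85 DD.
Per 24 h: 4.15 DD/day.
Duration = 115 / 4.15 = 27.711 ≈ 27.7 days.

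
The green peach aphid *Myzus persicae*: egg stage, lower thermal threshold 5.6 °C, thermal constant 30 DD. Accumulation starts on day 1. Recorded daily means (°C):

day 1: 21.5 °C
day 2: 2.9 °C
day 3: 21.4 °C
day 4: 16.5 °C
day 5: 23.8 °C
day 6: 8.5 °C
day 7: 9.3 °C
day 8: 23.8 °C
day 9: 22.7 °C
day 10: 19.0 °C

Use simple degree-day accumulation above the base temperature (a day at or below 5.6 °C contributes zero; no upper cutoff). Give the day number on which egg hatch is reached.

Daily DD above 5.6 °C: 15.9, 0.0, 15.8, 10.9, 18.2, 2.9, 3.7, 18.2, 17.1, 13.4.
Cumulative: 15.9, 15.9, 31.7, 42.6, 60.8, 63.7, 67.4, 85.6, 102.7, 116.1.
The total first reaches 30 DD on day 3.

day 3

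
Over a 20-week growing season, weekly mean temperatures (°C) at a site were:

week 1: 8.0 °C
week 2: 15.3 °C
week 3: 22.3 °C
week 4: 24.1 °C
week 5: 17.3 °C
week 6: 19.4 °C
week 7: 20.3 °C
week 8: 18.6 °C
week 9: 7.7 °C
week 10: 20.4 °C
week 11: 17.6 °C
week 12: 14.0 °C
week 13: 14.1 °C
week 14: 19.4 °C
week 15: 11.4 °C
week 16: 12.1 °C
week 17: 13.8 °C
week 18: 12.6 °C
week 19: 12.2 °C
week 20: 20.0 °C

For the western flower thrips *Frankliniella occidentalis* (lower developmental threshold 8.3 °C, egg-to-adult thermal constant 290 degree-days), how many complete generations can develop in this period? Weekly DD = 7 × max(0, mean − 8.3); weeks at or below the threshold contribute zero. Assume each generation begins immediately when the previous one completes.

3 generations

Weekly DD (7 × max(0, T̄ − 8.3)): 0.0, 49.0, 98.0, 110.6, 63.0, 77.7, 84.0, 72.1, 0.0, 84.7, 65.1, 39.9, 40.6, 77.7, 21.7, 26.6, 38.5, 30.1, 27.3, 81.9.
Season total = 1088.5 DD.
Complete generations = ⌊1088.5 / 290⌋ = 3.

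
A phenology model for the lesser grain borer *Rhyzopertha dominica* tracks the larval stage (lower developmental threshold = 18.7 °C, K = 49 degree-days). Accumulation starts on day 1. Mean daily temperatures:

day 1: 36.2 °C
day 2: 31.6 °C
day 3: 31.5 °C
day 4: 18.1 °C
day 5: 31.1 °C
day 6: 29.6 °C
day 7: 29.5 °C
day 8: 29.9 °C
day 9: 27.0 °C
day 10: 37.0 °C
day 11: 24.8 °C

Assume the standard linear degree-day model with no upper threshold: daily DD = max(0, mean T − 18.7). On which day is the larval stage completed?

Daily DD above 18.7 °C: 17.5, 12.9, 12.8, 0.0, 12.4, 10.9, 10.8, 11.2, 8.3, 18.3, 6.1.
Cumulative: 17.5, 30.4, 43.2, 43.2, 55.6, 66.5, 77.3, 88.5, 96.8, 115.1, 121.2.
The total first reaches 49 DD on day 5.

day 5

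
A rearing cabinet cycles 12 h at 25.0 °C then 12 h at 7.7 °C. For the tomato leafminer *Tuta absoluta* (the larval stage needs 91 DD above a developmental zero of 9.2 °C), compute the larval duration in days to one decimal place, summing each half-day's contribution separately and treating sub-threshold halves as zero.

Day half: max(0, 25.0 − 9.2) × 0.5 = 15.8 × 0.5 = 7.90 DD.
Night half: max(0, 7.7 − 9.2) × 0.5 = 0.0 × 0.5 = 0.00 DD.
Per 24 h: 7.90 DD/day.
Duration = 91 / 7.90 = 11.519 ≈ 11.5 days.

11.5 days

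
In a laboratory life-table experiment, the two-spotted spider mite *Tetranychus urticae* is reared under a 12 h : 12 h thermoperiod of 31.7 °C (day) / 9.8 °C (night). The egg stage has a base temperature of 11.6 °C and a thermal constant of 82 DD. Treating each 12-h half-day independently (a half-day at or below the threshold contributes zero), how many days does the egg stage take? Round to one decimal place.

Day half: max(0, 31.7 − 11.6) × 0.5 = 20.1 × 0.5 = 10.05 DD.
Night half: max(0, 9.8 − 11.6) × 0.5 = 0.0 × 0.5 = 0.00 DD.
Per 24 h: 10.05 DD/day.
Duration = 82 / 10.05 = 8.159 ≈ 8.2 days.

8.2 days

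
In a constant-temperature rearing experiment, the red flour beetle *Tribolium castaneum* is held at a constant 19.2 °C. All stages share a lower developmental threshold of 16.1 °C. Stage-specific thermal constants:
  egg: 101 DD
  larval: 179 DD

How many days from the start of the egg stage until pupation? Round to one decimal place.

90.3 days

Daily accumulation at 19.2 °C = 19.2 − 16.1 = 3.1 DD/day.
Total K = 101 + 179 = 280 DD.
Total duration = 280 / 3.1 = 90.323 ≈ 90.3 days.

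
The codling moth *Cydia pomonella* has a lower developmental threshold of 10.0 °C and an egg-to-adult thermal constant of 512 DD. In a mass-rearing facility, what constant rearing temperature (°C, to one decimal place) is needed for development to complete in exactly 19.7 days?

Required daily accumulation = 512 / 19.7 = 25.990 DD/day.
T = T_base + 25.990 = 10.0 + 25.990 = 35.990 ≈ 36.0 °C.

36.0 °C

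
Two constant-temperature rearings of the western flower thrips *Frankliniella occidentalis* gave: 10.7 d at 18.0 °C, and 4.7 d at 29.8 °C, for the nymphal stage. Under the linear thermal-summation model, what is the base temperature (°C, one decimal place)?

Equal thermal constants: D₁(T₁ − T_b) = D₂(T₂ − T_b).
10.7·(18.0 − T_b) = 4.7·(29.8 − T_b)
T_b = (10.7·18.0 − 4.7·29.8) / (10.7 − 4.7) = 52.54 / 6.0 = 8.757 °C ≈ 8.8 °C.

8.8 °C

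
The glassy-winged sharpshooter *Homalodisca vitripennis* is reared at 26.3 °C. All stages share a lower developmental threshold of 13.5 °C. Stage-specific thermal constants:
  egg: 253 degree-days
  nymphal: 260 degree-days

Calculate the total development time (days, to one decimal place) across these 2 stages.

40.1 days

Daily accumulation at 26.3 °C = 26.3 − 13.5 = 12.8 DD/day.
Total K = 253 + 260 = 513 DD.
Total duration = 513 / 12.8 = 40.078 ≈ 40.1 days.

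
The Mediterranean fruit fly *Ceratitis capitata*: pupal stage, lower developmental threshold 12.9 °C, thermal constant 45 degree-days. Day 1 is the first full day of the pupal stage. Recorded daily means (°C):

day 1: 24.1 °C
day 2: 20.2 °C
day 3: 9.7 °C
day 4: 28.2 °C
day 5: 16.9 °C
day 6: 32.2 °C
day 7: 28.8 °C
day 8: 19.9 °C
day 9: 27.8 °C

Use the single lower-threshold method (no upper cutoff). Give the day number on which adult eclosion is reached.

Daily DD above 12.9 °C: 11.2, 7.3, 0.0, 15.3, 4.0, 19.3, 15.9, 7.0, 14.9.
Cumulative: 11.2, 18.5, 18.5, 33.8, 37.8, 57.1, 73.0, 80.0, 94.9.
The total first reaches 45 DD on day 6.

day 6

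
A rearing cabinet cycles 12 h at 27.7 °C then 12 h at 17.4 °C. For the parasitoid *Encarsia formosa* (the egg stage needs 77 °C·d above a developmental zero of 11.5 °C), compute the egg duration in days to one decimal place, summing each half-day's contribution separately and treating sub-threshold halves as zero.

Day half: max(0, 27.7 − 11.5) × 0.5 = 16.2 × 0.5 = 8.10 DD.
Night half: max(0, 17.4 − 11.5) × 0.5 = 5.9 × 0.5 = 2.95 DD.
Per 24 h: 11.05 DD/day.
Duration = 77 / 11.05 = 6.968 ≈ 7.0 days.

7.0 days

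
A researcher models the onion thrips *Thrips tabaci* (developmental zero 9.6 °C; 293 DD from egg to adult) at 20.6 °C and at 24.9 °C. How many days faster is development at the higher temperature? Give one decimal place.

At 20.6 °C: 293 / (20.6 − 9.6) = 293 / 11.0 = 26.636 d.
At 24.9 °C: 293 / (24.9 − 9.6) = 293 / 15.3 = 19.150 d.
Difference = |26.636 − 19.150| = 7.486 ≈ 7.5 days.

7.5 days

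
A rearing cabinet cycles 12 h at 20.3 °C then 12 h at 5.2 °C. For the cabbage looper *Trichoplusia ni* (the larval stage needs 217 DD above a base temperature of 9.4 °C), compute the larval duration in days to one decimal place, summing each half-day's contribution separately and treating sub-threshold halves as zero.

39.8 days

Day half: max(0, 20.3 − 9.4) × 0.5 = 10.9 × 0.5 = 5.45 DD.
Night half: max(0, 5.2 − 9.4) × 0.5 = 0.0 × 0.5 = 0.00 DD.
Per 24 h: 5.45 DD/day.
Duration = 217 / 5.45 = 39.817 ≈ 39.8 days.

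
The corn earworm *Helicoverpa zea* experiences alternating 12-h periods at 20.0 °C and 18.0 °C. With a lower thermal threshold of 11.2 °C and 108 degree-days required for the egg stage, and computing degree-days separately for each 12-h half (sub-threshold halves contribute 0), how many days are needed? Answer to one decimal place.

13.8 days

Day half: max(0, 20.0 − 11.2) × 0.5 = 8.8 × 0.5 = 4.40 DD.
Night half: max(0, 18.0 − 11.2) × 0.5 = 6.8 × 0.5 = 3.40 DD.
Per 24 h: 7.80 DD/day.
Duration = 108 / 7.80 = 13.846 ≈ 13.8 days.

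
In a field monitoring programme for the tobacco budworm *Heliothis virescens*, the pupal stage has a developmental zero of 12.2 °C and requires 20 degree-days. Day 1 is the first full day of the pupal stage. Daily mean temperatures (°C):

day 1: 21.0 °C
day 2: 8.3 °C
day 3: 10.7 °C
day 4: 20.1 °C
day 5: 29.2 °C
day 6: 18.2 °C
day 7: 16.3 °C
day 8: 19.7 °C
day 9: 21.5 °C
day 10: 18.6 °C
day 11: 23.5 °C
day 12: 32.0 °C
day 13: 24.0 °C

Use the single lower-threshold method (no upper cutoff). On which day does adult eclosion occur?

Daily DD above 12.2 °C: 8.8, 0.0, 0.0, 7.9, 17.0, 6.0, 4.1, 7.5, 9.3, 6.4, 11.3, 19.8, 11.8.
Cumulative: 8.8, 8.8, 8.8, 16.7, 33.7, 39.7, 43.8, 51.3, 60.6, 67.0, 78.3, 98.1, 109.9.
The total first reaches 20 DD on day 5.

day 5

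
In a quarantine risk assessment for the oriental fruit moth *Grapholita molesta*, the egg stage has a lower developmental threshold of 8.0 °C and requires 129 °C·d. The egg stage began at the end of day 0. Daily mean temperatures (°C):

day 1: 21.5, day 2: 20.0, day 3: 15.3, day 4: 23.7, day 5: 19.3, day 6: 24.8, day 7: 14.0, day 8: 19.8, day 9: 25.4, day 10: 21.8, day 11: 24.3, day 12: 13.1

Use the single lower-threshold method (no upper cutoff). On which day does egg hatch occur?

Daily DD above 8.0 °C: 13.5, 12.0, 7.3, 15.7, 11.3, 16.8, 6.0, 11.8, 17.4, 13.8, 16.3, 5.1.
Cumulative: 13.5, 25.5, 32.8, 48.5, 59.8, 76.6, 82.6, 94.4, 111.8, 125.6, 141.9, 147.0.
The total first reaches 129 DD on day 11.

day 11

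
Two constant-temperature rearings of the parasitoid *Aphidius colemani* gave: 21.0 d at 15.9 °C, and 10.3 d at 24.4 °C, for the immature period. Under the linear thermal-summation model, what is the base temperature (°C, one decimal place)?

Linear rate model ⇒ the product D·(T − T_b) is constant across temperatures.
21.0·(15.9 − T_b) = 10.3·(24.4 − T_b)
T_b = (21.0·15.9 − 10.3·24.4) / (21.0 − 10.3) = 82.58 / 10.7 = 7.718 °C ≈ 7.7 °C.

7.7 °C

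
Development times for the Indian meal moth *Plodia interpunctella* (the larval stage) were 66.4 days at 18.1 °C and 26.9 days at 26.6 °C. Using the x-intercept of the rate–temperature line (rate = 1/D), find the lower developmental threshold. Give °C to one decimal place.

12.3 °C

Under the model K = D·(T − T_b), so D₁·(T₁ − T_b) = D₂·(T₂ − T_b).
66.4·(18.1 − T_b) = 26.9·(26.6 − T_b)
T_b = (66.4·18.1 − 26.9·26.6) / (66.4 − 26.9) = 486.30 / 39.5 = 12.311 °C ≈ 12.3 °C.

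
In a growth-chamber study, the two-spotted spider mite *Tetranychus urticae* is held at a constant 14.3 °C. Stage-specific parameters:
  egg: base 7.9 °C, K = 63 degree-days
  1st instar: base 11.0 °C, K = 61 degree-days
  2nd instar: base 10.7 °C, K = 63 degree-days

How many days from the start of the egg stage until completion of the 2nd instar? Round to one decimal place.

45.8 days

egg: 63 / (14.3 − 7.9) = 63 / 6.4 = 9.844 d.
1st instar: 61 / (14.3 − 11.0) = 61 / 3.3 = 18.485 d.
2nd instar: 63 / (14.3 − 10.7) = 63 / 3.6 = 17.500 d.
Sum = 45.829 ≈ 45.8 days.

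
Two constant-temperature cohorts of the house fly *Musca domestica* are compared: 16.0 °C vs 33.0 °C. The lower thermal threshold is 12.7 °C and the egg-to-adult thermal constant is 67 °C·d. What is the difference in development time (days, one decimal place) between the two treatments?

At 16.0 °C: 67 / (16.0 − 12.7) = 67 / 3.3 = 20.303 d.
At 33.0 °C: 67 / (33.0 − 12.7) = 67 / 20.3 = 3.300 d.
Difference = |20.303 − 3.300| = 17.003 ≈ 17.0 days.

17.0 days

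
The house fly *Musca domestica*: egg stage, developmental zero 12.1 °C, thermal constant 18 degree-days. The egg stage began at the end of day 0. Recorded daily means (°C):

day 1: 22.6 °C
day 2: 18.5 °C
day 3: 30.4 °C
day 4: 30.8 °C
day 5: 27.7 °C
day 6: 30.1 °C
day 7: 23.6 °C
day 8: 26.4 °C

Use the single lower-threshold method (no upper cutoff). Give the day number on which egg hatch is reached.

day 3

Daily DD above 12.1 °C: 10.5, 6.4, 18.3, 18.7, 15.6, 18.0, 11.5, 14.3.
Cumulative: 10.5, 16.9, 35.2, 53.9, 69.5, 87.5, 99.0, 113.3.
The total first reaches 18 DD on day 3.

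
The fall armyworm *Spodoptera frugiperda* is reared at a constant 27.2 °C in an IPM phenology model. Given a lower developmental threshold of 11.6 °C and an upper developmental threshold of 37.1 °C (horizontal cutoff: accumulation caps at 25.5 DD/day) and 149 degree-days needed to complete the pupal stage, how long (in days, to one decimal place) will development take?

Daily accumulation = 27.2 − 11.6 = 15.6 DD/day.
Duration = 149 / 15.6 = 9.551 ≈ 9.6 days.

9.6 days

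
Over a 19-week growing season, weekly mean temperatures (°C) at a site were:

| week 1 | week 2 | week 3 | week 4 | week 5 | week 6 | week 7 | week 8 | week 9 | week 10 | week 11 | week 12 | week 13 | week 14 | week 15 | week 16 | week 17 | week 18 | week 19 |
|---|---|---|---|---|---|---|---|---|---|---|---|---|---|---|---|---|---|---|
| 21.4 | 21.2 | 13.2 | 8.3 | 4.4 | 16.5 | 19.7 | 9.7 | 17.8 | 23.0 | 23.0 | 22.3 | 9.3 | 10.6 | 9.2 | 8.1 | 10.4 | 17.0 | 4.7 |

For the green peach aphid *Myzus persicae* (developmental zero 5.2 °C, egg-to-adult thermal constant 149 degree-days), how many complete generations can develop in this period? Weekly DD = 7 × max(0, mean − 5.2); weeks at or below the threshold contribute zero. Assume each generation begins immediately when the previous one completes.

8 generations

Weekly DD (7 × max(0, T̄ − 5.2)): 113.4, 112.0, 56.0, 21.7, 0.0, 79.1, 101.5, 31.5, 88.2, 124.6, 124.6, 119.7, 28.7, 37.8, 28.0, 20.3, 36.4, 82.6, 0.0.
Season total = 1206.1 DD.
Complete generations = ⌊1206.1 / 149⌋ = 8.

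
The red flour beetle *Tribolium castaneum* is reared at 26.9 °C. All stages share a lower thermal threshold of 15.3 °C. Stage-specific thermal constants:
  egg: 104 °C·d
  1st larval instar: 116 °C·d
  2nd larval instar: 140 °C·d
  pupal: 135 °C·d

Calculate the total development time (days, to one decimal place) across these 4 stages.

Daily accumulation at 26.9 °C = 26.9 − 15.3 = 11.6 DD/day.
Total K = 104 + 116 + 140 + 135 = 495 DD.
Total duration = 495 / 11.6 = 42.672 ≈ 42.7 days.

42.7 days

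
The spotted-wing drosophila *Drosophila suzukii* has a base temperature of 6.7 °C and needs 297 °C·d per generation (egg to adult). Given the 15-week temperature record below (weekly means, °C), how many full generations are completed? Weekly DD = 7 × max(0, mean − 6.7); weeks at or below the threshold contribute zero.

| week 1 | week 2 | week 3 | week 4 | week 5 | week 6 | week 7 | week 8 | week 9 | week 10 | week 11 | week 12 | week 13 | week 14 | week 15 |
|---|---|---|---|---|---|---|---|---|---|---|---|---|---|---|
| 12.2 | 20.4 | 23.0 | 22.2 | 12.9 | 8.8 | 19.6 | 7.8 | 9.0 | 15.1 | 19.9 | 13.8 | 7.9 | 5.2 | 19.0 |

Weekly DD (7 × max(0, T̄ − 6.7)): 38.5, 95.9, 114.1, 108.5, 43.4, 14.7, 90.3, 7.7, 16.1, 58.8, 92.4, 49.7, 8.4, 0.0, 86.1.
Season total = 824.6 DD.
Complete generations = ⌊824.6 / 297⌋ = 2.

2 generations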